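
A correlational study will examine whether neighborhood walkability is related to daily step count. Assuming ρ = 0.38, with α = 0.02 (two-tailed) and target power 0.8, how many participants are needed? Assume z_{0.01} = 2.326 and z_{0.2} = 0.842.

n = 66

Fisher's z: C = ½·ln((1+r)/(1−r)) = ½·ln(2.2258) = 0.4001.
n = ((z_{α/2} + z_β)/C)² + 3.
(2.326 + 0.842) / 0.4001 = 3.168 / 0.4001 = 7.918.
n = 7.918² + 3 = 62.70 + 3 = 65.7.
Round up.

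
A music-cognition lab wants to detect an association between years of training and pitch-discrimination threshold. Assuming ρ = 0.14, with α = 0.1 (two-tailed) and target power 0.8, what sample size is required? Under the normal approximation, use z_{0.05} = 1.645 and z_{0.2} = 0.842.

Fisher's z: C = ½·ln((1+r)/(1−r)) = ½·ln(1.3256) = 0.1409.
n = ((z_{α/2} + z_β)/C)² + 3.
(1.645 + 0.842) / 0.1409 = 2.487 / 0.1409 = 17.651.
n = 17.651² + 3 = 311.55 + 3 = 314.6.
Round up.

n = 315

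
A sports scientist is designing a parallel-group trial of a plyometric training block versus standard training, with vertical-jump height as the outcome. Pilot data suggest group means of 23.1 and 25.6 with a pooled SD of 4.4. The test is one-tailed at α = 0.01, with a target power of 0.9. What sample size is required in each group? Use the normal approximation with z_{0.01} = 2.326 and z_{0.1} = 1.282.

n = 81 per group

Cohen's d = |M₁ − M₂| / SD_pooled = |23.1 − 25.6| / 4.4 = 2.5 / 4.4 = 0.568.
For two independent groups with equal n: n = 2·((z_{α} + z_β) / d)².
z_{α} + z_β = 2.326 + 1.282 = 3.608.
n = 2 × (3.608 / 0.568)² = 2 × 6.352² = 2 × 40.35 = 80.7.
Round up to the next whole participant.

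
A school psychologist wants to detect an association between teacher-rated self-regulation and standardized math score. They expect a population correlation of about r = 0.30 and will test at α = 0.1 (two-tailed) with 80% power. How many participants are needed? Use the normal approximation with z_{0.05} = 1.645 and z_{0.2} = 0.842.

n = 68

Fisher's z: C = ½·ln((1+r)/(1−r)) = ½·ln(1.8571) = 0.3095.
n = ((z_{α/2} + z_β)/C)² + 3.
(1.645 + 0.842) / 0.3095 = 2.487 / 0.3095 = 8.036.
n = 8.036² + 3 = 64.57 + 3 = 67.6.
Round up.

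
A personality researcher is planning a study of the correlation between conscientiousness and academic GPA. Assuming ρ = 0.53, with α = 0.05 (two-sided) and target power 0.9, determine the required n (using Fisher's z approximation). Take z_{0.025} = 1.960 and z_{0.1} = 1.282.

n = 34

Fisher's z: C = ½·ln((1+r)/(1−r)) = ½·ln(3.2553) = 0.5901.
n = ((z_{α/2} + z_β)/C)² + 3.
(1.960 + 1.282) / 0.5901 = 3.242 / 0.5901 = 5.494.
n = 5.494² + 3 = 30.18 + 3 = 33.2.
Round up.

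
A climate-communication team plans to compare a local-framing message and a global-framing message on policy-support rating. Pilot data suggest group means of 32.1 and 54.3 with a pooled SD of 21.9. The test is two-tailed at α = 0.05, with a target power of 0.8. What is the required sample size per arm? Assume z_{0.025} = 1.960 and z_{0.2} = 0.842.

Cohen's d = |M₁ − M₂| / SD_pooled = |32.1 − 54.3| / 21.9 = 22.2 / 21.9 = 1.014.
For two independent groups with equal n: n = 2·((z_{α/2} + z_β) / d)².
z_{α/2} + z_β = 1.960 + 0.842 = 2.802.
n = 2 × (2.802 / 1.014)² = 2 × 2.763² = 2 × 7.64 = 15.3.
Round up to the next whole participant.

n = 16 per group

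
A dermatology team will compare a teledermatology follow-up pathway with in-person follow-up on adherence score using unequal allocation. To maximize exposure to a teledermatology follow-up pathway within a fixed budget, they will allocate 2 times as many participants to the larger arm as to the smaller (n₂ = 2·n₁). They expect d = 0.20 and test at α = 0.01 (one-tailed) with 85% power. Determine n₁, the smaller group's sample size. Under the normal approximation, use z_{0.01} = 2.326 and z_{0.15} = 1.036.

n₁ = 424

With allocation ratio k = n₂/n₁ = 2, Var(x̄₁−x̄₂) = σ²(1/n₁ + 1/(k·n₁)) = σ²·(k+1)/(k·n₁).
So n₁ = (1 + 1/k)·((z_{α} + z_β)/d)² = 1.500 × (3.362/0.20)².
n₁ = 1.500 × 282.58 = 423.9.
Round up: n₁ = 424, giving n₂ = 2 × 424 = 848.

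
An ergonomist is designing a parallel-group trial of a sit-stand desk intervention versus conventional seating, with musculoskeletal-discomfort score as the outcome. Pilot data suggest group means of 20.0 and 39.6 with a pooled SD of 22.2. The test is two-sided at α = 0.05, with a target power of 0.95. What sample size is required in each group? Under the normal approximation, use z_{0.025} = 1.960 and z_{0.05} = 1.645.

Cohen's d = |M₁ − M₂| / SD_pooled = |20.0 − 39.6| / 22.2 = 19.6 / 22.2 = 0.883.
For two independent groups with equal n: n = 2·((z_{α/2} + z_β) / d)².
z_{α/2} + z_β = 1.960 + 1.645 = 3.605.
n = 2 × (3.605 / 0.883)² = 2 × 4.083² = 2 × 16.67 = 33.3.
Round up to the next whole participant.

n = 34 per group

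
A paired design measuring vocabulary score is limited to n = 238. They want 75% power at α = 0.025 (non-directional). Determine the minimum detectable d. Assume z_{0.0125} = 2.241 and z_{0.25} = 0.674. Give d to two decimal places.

For a single sample (or paired design) of n = 238: d_min = (z_{α/2} + z_β)/√n.
z-sum = 2.241 + 0.674 = 2.915.
d_min = 2.915 / √238 = 2.915 / 15.427 = 0.189.

d_min ≈ 0.19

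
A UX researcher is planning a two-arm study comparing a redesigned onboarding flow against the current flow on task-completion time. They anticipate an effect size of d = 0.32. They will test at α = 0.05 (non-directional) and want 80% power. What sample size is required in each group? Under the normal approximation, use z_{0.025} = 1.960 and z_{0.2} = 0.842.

For two independent groups with equal n: n = 2·((z_{α/2} + z_β) / d)².
z_{α/2} + z_β = 1.960 + 0.842 = 2.802.
n = 2 × (2.802 / 0.32)² = 2 × 8.756² = 2 × 76.67 = 153.3.
Round up to the next whole participant.

n = 154 per group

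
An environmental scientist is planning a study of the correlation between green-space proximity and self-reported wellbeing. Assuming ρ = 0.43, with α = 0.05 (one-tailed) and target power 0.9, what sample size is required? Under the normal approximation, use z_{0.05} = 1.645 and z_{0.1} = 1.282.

Fisher's z: C = ½·ln((1+r)/(1−r)) = ½·ln(2.5088) = 0.4599.
n = ((z_{α} + z_β)/C)² + 3.
(1.645 + 1.282) / 0.4599 = 2.927 / 0.4599 = 6.364.
n = 6.364² + 3 = 40.51 + 3 = 43.5.
Round up.

n = 44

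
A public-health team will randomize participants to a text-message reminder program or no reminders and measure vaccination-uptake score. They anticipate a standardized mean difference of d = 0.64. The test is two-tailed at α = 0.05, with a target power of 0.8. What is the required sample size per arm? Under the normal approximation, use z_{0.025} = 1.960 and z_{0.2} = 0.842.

n = 39 per group

For two independent groups with equal n: n = 2·((z_{α/2} + z_β) / d)².
z_{α/2} + z_β = 1.960 + 0.842 = 2.802.
n = 2 × (2.802 / 0.64)² = 2 × 4.378² = 2 × 19.17 = 38.3.
Round up to the next whole participant.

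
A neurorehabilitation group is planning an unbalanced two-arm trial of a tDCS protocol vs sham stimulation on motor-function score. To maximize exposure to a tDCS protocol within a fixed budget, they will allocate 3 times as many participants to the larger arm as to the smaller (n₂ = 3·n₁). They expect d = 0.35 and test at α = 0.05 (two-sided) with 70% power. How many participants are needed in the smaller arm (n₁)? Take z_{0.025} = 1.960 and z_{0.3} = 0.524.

With allocation ratio k = n₂/n₁ = 3, Var(x̄₁−x̄₂) = σ²(1/n₁ + 1/(k·n₁)) = σ²·(k+1)/(k·n₁).
So n₁ = (1 + 1/k)·((z_{α/2} + z_β)/d)² = 1.333 × (2.484/0.35)².
n₁ = 1.333 × 50.37 = 67.2.
Round up: n₁ = 68, giving n₂ = 3 × 68 = 204.

n₁ = 68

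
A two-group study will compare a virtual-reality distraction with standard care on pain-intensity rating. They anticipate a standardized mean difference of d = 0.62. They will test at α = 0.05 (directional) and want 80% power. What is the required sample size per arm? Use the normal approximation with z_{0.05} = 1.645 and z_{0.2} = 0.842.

For two independent groups with equal n: n = 2·((z_{α} + z_β) / d)².
z_{α} + z_β = 1.645 + 0.842 = 2.487.
n = 2 × (2.487 / 0.62)² = 2 × 4.011² = 2 × 16.09 = 32.2.
Round up to the next whole participant.

n = 33 per group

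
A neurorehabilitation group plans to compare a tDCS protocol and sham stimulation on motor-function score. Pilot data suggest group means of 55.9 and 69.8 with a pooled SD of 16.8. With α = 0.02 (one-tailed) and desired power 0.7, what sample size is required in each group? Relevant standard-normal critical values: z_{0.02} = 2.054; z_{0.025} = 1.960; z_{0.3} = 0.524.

Cohen's d = |M₁ − M₂| / SD_pooled = |55.9 − 69.8| / 16.8 = 13.9 / 16.8 = 0.827.
For two independent groups with equal n: n = 2·((z_{α} + z_β) / d)².
z_{α} + z_β = 2.054 + 0.524 = 2.578.
n = 2 × (2.578 / 0.827)² = 2 × 3.117² = 2 × 9.72 = 19.4.
Round up to the next whole participant.

n = 20 per group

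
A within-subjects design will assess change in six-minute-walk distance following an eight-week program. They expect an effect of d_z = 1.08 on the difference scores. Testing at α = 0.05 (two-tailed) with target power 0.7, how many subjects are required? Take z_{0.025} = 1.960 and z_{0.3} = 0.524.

For a paired (one-sample on differences) test: n = ((z_{α/2} + z_β) / d)².
z_{α/2} + z_β = 1.960 + 0.524 = 2.484.
n = (2.484 / 1.08)² = 2.300² = 5.29.
Round up.

n = 6 pairs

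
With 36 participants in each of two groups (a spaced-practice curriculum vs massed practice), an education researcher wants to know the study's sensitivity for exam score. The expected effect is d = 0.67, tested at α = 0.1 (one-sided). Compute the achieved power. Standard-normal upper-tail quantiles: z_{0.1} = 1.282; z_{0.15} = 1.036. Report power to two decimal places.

For two equal groups, power = Φ(d·√(n/2) − z_{α}).
d·√(n/2) = 0.67 × √(36/2) = 0.67 × 4.243 = 2.843.
z_β = 2.843 − 1.282 = 1.561.
Power = Φ(1.561) = 0.941.

power ≈ 0.94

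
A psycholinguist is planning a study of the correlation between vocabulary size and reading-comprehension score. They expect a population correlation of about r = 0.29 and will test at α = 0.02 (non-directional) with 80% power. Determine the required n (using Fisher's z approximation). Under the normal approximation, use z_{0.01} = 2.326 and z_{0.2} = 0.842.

n = 116

Fisher's z: C = ½·ln((1+r)/(1−r)) = ½·ln(1.8169) = 0.2986.
n = ((z_{α/2} + z_β)/C)² + 3.
(2.326 + 0.842) / 0.2986 = 3.168 / 0.2986 = 10.610.
n = 10.610² + 3 = 112.56 + 3 = 115.6.
Round up.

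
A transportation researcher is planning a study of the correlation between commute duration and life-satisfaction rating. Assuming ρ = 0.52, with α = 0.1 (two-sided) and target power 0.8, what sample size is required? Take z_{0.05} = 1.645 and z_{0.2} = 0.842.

Fisher's z: C = ½·ln((1+r)/(1−r)) = ½·ln(3.1667) = 0.5763.
n = ((z_{α/2} + z_β)/C)² + 3.
(1.645 + 0.842) / 0.5763 = 2.487 / 0.5763 = 4.315.
n = 4.315² + 3 = 18.62 + 3 = 21.6.
Round up.

n = 22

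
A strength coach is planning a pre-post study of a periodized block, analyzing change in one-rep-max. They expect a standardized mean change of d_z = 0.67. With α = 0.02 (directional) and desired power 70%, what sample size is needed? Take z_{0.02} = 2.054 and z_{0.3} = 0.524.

For a paired (one-sample on differences) test: n = ((z_{α} + z_β) / d)².
z_{α} + z_β = 2.054 + 0.524 = 2.578.
n = (2.578 / 0.67)² = 3.848² = 14.81.
Round up.

n = 15 pairs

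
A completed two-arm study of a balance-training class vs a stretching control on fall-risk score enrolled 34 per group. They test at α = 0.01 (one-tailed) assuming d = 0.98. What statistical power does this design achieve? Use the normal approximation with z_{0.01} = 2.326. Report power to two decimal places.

power ≈ 0.96

For two equal groups, power = Φ(d·√(n/2) − z_{α}).
d·√(n/2) = 0.98 × √(34/2) = 0.98 × 4.123 = 4.041.
z_β = 4.041 − 2.326 = 1.715.
Power = Φ(1.715) = 0.957.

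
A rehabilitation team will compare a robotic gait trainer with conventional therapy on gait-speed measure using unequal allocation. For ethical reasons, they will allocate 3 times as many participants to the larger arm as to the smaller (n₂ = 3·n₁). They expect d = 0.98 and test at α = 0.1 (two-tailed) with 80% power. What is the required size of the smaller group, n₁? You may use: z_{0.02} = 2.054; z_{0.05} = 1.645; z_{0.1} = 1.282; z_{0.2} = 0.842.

n₁ = 9

With allocation ratio k = n₂/n₁ = 3, Var(x̄₁−x̄₂) = σ²(1/n₁ + 1/(k·n₁)) = σ²·(k+1)/(k·n₁).
So n₁ = (1 + 1/k)·((z_{α/2} + z_β)/d)² = 1.333 × (2.487/0.98)².
n₁ = 1.333 × 6.44 = 8.6.
Round up: n₁ = 9, giving n₂ = 3 × 9 = 27.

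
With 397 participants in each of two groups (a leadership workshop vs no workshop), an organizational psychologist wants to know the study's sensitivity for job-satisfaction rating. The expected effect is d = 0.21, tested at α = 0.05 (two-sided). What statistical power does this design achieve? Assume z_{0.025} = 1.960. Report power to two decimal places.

For two equal groups, power = Φ(d·√(n/2) − z_{α/2}).
d·√(n/2) = 0.21 × √(397/2) = 0.21 × 14.089 = 2.959.
z_β = 2.959 − 1.960 = 0.999.
Power = Φ(0.999) = 0.841.

power ≈ 0.84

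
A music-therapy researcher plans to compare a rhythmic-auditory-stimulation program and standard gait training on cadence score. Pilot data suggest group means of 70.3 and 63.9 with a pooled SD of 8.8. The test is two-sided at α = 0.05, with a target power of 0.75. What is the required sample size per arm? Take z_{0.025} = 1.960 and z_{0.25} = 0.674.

Cohen's d = |M₁ − M₂| / SD_pooled = |70.3 − 63.9| / 8.8 = 6.4 / 8.8 = 0.727.
For two independent groups with equal n: n = 2·((z_{α/2} + z_β) / d)².
z_{α/2} + z_β = 1.960 + 0.674 = 2.634.
n = 2 × (2.634 / 0.727)² = 2 × 3.623² = 2 × 13.13 = 26.3.
Round up to the next whole participant.

n = 27 per group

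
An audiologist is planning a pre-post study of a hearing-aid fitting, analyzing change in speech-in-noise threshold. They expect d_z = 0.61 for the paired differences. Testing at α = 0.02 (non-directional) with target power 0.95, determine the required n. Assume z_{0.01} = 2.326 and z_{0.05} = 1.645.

n = 43 pairs

For a paired (one-sample on differences) test: n = ((z_{α/2} + z_β) / d)².
z_{α/2} + z_β = 2.326 + 1.645 = 3.971.
n = (3.971 / 0.61)² = 6.510² = 42.38.
Round up.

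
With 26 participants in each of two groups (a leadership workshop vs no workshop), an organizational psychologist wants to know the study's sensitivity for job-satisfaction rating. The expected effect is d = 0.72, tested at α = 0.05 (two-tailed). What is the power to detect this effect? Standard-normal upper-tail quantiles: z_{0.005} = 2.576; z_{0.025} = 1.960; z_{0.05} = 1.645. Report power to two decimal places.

power ≈ 0.74

For two equal groups, power = Φ(d·√(n/2) − z_{α/2}).
d·√(n/2) = 0.72 × √(26/2) = 0.72 × 3.606 = 2.596.
z_β = 2.596 − 1.960 = 0.636.
Power = Φ(0.636) = 0.738.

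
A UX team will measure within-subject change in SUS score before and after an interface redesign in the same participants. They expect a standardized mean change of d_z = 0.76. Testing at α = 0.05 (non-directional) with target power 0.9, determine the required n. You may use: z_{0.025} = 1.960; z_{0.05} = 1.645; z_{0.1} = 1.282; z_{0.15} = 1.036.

n = 19 pairs

For a paired (one-sample on differences) test: n = ((z_{α/2} + z_β) / d)².
z_{α/2} + z_β = 1.960 + 1.282 = 3.242.
n = (3.242 / 0.76)² = 4.266² = 18.20.
Round up.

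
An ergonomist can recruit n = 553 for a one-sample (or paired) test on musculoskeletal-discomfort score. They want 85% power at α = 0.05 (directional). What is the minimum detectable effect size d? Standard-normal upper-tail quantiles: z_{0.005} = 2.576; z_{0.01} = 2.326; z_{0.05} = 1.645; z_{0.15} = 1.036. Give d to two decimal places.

d_min ≈ 0.11

For a single sample (or paired design) of n = 553: d_min = (z_{α} + z_β)/√n.
z-sum = 1.645 + 1.036 = 2.681.
d_min = 2.681 / √553 = 2.681 / 23.516 = 0.114.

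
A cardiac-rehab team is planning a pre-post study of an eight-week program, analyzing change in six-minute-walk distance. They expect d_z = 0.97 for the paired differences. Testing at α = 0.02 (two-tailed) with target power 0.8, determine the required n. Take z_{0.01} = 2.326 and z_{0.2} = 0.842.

n = 11 pairs

For a paired (one-sample on differences) test: n = ((z_{α/2} + z_β) / d)².
z_{α/2} + z_β = 2.326 + 0.842 = 3.168.
n = (3.168 / 0.97)² = 3.266² = 10.67.
Round up.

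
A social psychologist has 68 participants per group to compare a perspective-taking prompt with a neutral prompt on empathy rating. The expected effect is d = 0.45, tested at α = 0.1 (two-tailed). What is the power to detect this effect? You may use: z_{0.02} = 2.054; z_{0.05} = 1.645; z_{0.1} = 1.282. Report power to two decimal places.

For two equal groups, power = Φ(d·√(n/2) − z_{α/2}).
d·√(n/2) = 0.45 × √(68/2) = 0.45 × 5.831 = 2.624.
z_β = 2.624 − 1.645 = 0.979.
Power = Φ(0.979) = 0.836.

power ≈ 0.84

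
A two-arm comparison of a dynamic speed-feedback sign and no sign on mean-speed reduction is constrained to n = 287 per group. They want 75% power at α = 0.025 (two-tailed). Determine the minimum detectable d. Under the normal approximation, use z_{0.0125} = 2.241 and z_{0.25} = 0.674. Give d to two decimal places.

d_min ≈ 0.24

For two independent groups of n = 287 each: d_min = (z_{α/2} + z_β)·√(2/n).
z-sum = 2.241 + 0.674 = 2.915.
d_min = 2.915 × √(2/287) = 2.915 × 0.0835 = 0.243.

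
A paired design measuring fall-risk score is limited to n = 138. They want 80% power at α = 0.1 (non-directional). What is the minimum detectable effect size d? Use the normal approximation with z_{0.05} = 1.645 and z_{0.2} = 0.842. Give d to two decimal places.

d_min ≈ 0.21

For a single sample (or paired design) of n = 138: d_min = (z_{α/2} + z_β)/√n.
z-sum = 1.645 + 0.842 = 2.487.
d_min = 2.487 / √138 = 2.487 / 11.747 = 0.212.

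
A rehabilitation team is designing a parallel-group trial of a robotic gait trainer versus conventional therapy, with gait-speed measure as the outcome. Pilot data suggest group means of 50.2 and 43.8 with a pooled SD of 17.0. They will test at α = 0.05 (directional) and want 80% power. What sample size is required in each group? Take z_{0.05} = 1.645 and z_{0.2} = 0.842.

Cohen's d = |M₁ − M₂| / SD_pooled = |50.2 − 43.8| / 17.0 = 6.4 / 17.0 = 0.376.
For two independent groups with equal n: n = 2·((z_{α} + z_β) / d)².
z_{α} + z_β = 1.645 + 0.842 = 2.487.
n = 2 × (2.487 / 0.376)² = 2 × 6.614² = 2 × 43.75 = 87.5.
Round up to the next whole participant.

n = 88 per group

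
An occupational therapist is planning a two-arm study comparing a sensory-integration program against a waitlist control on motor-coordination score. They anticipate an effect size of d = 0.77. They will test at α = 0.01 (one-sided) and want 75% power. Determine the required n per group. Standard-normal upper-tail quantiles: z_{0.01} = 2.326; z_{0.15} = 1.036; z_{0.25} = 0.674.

n = 31 per group

For two independent groups with equal n: n = 2·((z_{α} + z_β) / d)².
z_{α} + z_β = 2.326 + 0.674 = 3.000.
n = 2 × (3.000 / 0.77)² = 2 × 3.896² = 2 × 15.18 = 30.4.
Round up to the next whole participant.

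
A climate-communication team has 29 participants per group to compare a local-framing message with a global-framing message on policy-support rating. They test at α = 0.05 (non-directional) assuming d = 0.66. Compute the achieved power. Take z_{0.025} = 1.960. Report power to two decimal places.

For two equal groups, power = Φ(d·√(n/2) − z_{α/2}).
d·√(n/2) = 0.66 × √(29/2) = 0.66 × 3.808 = 2.513.
z_β = 2.513 − 1.960 = 0.553.
Power = Φ(0.553) = 0.710.

power ≈ 0.71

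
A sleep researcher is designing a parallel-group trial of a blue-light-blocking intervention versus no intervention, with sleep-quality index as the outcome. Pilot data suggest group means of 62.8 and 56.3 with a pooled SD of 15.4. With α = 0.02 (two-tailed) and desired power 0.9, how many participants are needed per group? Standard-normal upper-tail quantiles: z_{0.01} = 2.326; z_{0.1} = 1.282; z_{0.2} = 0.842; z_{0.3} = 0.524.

n = 147 per group

Cohen's d = |M₁ − M₂| / SD_pooled = |62.8 − 56.3| / 15.4 = 6.5 / 15.4 = 0.422.
For two independent groups with equal n: n = 2·((z_{α/2} + z_β) / d)².
z_{α/2} + z_β = 2.326 + 1.282 = 3.608.
n = 2 × (3.608 / 0.422)² = 2 × 8.550² = 2 × 73.10 = 146.2.
Round up to the next whole participant.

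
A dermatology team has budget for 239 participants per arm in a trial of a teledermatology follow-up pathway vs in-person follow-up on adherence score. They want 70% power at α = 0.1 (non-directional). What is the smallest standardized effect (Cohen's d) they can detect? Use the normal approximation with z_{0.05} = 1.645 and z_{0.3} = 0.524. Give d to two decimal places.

d_min ≈ 0.20

For two independent groups of n = 239 each: d_min = (z_{α/2} + z_β)·√(2/n).
z-sum = 1.645 + 0.524 = 2.169.
d_min = 2.169 × √(2/239) = 2.169 × 0.0915 = 0.198.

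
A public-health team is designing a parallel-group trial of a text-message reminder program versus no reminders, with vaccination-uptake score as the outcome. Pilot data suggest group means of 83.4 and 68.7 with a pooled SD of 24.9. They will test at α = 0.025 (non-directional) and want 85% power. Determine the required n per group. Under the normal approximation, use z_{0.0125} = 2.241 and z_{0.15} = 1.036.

n = 62 per group

Cohen's d = |M₁ − M₂| / SD_pooled = |83.4 − 68.7| / 24.9 = 14.7 / 24.9 = 0.590.
For two independent groups with equal n: n = 2·((z_{α/2} + z_β) / d)².
z_{α/2} + z_β = 2.241 + 1.036 = 3.277.
n = 2 × (3.277 / 0.590)² = 2 × 5.554² = 2 × 30.85 = 61.7.
Round up to the next whole participant.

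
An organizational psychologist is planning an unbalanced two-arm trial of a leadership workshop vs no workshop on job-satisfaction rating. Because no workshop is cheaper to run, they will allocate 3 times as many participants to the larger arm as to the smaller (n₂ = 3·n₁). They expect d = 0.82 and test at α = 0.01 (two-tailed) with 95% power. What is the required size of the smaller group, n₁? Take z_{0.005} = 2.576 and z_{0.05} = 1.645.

With allocation ratio k = n₂/n₁ = 3, Var(x̄₁−x̄₂) = σ²(1/n₁ + 1/(k·n₁)) = σ²·(k+1)/(k·n₁).
So n₁ = (1 + 1/k)·((z_{α/2} + z_β)/d)² = 1.333 × (4.221/0.82)².
n₁ = 1.333 × 26.50 = 35.3.
Round up: n₁ = 36, giving n₂ = 3 × 36 = 108.

n₁ = 36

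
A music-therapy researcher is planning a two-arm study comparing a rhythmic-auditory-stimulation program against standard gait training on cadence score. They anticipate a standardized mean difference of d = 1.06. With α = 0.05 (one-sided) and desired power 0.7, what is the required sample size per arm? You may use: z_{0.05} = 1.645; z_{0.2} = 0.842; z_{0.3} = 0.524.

n = 9 per group

For two independent groups with equal n: n = 2·((z_{α} + z_β) / d)².
z_{α} + z_β = 1.645 + 0.524 = 2.169.
n = 2 × (2.169 / 1.06)² = 2 × 2.046² = 2 × 4.19 = 8.4.
Round up to the next whole participant.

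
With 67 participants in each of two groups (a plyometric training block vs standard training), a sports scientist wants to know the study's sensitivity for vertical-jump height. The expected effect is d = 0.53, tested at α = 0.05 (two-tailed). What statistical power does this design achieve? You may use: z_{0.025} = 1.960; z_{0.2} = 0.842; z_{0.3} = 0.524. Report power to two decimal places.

For two equal groups, power = Φ(d·√(n/2) − z_{α/2}).
d·√(n/2) = 0.53 × √(67/2) = 0.53 × 5.788 = 3.068.
z_β = 3.068 − 1.960 = 1.108.
Power = Φ(1.108) = 0.866.

power ≈ 0.87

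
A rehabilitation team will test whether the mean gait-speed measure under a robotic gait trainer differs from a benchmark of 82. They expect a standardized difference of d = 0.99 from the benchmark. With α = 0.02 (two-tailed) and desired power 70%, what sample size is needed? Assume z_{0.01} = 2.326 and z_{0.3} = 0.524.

n = 9

For a one-sample test: n = ((z_{α/2} + z_β) / d)².
z_{α/2} + z_β = 2.326 + 0.524 = 2.850.
n = (2.850 / 0.99)² = 2.879² = 8.29.
Round up.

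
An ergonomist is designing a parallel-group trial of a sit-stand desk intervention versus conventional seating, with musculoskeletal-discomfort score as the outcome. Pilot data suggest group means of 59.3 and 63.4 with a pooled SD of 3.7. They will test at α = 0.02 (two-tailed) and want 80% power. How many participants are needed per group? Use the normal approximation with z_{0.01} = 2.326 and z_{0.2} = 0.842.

n = 17 per group

Cohen's d = |M₁ − M₂| / SD_pooled = |59.3 − 63.4| / 3.7 = 4.1 / 3.7 = 1.108.
For two independent groups with equal n: n = 2·((z_{α/2} + z_β) / d)².
z_{α/2} + z_β = 2.326 + 0.842 = 3.168.
n = 2 × (3.168 / 1.108)² = 2 × 2.859² = 2 × 8.18 = 16.4.
Round up to the next whole participant.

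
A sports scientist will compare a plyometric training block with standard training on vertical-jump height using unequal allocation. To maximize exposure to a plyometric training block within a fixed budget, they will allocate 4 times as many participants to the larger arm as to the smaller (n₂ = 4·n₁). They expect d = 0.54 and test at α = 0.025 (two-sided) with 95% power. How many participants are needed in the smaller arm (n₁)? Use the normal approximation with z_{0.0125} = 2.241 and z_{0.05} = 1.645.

With allocation ratio k = n₂/n₁ = 4, Var(x̄₁−x̄₂) = σ²(1/n₁ + 1/(k·n₁)) = σ²·(k+1)/(k·n₁).
So n₁ = (1 + 1/k)·((z_{α/2} + z_β)/d)² = 1.250 × (3.886/0.54)².
n₁ = 1.250 × 51.79 = 64.7.
Round up: n₁ = 65, giving n₂ = 4 × 65 = 260.

n₁ = 65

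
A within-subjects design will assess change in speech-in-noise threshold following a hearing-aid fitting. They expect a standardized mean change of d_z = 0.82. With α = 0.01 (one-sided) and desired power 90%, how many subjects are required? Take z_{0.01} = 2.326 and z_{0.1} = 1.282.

n = 20 pairs

For a paired (one-sample on differences) test: n = ((z_{α} + z_β) / d)².
z_{α} + z_β = 2.326 + 1.282 = 3.608.
n = (3.608 / 0.82)² = 4.400² = 19.36.
Round up.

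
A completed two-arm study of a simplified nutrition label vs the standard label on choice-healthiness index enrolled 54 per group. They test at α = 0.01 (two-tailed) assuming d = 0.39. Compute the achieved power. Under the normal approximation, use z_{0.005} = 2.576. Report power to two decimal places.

For two equal groups, power = Φ(d·√(n/2) − z_{α/2}).
d·√(n/2) = 0.39 × √(54/2) = 0.39 × 5.196 = 2.026.
z_β = 2.026 − 2.576 = -0.550.
Power = Φ(-0.550) = 0.291.

power ≈ 0.29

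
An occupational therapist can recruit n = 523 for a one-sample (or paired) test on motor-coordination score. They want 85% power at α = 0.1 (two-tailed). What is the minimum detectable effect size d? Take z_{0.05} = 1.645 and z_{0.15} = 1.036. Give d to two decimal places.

d_min ≈ 0.12

For a single sample (or paired design) of n = 523: d_min = (z_{α/2} + z_β)/√n.
z-sum = 1.645 + 1.036 = 2.681.
d_min = 2.681 / √523 = 2.681 / 22.869 = 0.117.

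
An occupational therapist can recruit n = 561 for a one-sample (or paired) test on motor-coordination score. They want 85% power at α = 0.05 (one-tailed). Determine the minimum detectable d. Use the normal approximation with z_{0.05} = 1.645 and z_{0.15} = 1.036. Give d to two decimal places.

d_min ≈ 0.11

For a single sample (or paired design) of n = 561: d_min = (z_{α} + z_β)/√n.
z-sum = 1.645 + 1.036 = 2.681.
d_min = 2.681 / √561 = 2.681 / 23.685 = 0.113.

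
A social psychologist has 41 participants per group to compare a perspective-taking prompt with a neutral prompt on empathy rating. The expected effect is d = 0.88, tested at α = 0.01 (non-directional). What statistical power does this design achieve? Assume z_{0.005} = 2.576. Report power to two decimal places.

For two equal groups, power = Φ(d·√(n/2) − z_{α/2}).
d·√(n/2) = 0.88 × √(41/2) = 0.88 × 4.528 = 3.984.
z_β = 3.984 − 2.576 = 1.408.
Power = Φ(1.408) = 0.920.

power ≈ 0.92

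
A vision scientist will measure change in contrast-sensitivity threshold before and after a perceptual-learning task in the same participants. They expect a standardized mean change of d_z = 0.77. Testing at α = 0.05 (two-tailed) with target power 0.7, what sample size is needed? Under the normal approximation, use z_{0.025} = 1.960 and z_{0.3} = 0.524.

n = 11 pairs

For a paired (one-sample on differences) test: n = ((z_{α/2} + z_β) / d)².
z_{α/2} + z_β = 1.960 + 0.524 = 2.484.
n = (2.484 / 0.77)² = 3.226² = 10.41.
Round up.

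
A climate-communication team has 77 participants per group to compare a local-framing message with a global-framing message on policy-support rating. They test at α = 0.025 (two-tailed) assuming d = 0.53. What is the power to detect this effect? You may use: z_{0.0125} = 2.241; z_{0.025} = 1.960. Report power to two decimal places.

power ≈ 0.85

For two equal groups, power = Φ(d·√(n/2) − z_{α/2}).
d·√(n/2) = 0.53 × √(77/2) = 0.53 × 6.205 = 3.289.
z_β = 3.289 − 2.241 = 1.048.
Power = Φ(1.048) = 0.853.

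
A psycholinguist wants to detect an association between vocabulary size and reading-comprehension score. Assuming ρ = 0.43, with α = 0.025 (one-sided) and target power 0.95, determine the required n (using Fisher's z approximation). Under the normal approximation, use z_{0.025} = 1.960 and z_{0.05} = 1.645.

Fisher's z: C = ½·ln((1+r)/(1−r)) = ½·ln(2.5088) = 0.4599.
n = ((z_{α} + z_β)/C)² + 3.
(1.960 + 1.645) / 0.4599 = 3.605 / 0.4599 = 7.839.
n = 7.839² + 3 = 61.44 + 3 = 64.4.
Round up.

n = 65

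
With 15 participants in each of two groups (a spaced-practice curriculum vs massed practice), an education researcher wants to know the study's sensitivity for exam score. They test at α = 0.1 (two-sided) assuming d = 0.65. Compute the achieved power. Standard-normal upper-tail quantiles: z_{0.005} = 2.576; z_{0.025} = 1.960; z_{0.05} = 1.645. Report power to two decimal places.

power ≈ 0.55

For two equal groups, power = Φ(d·√(n/2) − z_{α/2}).
d·√(n/2) = 0.65 × √(15/2) = 0.65 × 2.739 = 1.780.
z_β = 1.780 − 1.645 = 0.135.
Power = Φ(0.135) = 0.554.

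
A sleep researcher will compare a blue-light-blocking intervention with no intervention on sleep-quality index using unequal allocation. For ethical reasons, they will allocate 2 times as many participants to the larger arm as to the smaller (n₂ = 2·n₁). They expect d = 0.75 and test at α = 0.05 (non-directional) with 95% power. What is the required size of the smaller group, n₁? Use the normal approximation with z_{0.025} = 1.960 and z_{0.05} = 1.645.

With allocation ratio k = n₂/n₁ = 2, Var(x̄₁−x̄₂) = σ²(1/n₁ + 1/(k·n₁)) = σ²·(k+1)/(k·n₁).
So n₁ = (1 + 1/k)·((z_{α/2} + z_β)/d)² = 1.500 × (3.605/0.75)².
n₁ = 1.500 × 23.10 = 34.7.
Round up: n₁ = 35, giving n₂ = 2 × 35 = 70.

n₁ = 35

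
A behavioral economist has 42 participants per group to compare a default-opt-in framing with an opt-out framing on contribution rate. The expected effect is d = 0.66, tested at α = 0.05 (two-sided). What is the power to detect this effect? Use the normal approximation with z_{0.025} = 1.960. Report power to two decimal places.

For two equal groups, power = Φ(d·√(n/2) − z_{α/2}).
d·√(n/2) = 0.66 × √(42/2) = 0.66 × 4.583 = 3.024.
z_β = 3.024 − 1.960 = 1.064.
Power = Φ(1.064) = 0.856.

power ≈ 0.86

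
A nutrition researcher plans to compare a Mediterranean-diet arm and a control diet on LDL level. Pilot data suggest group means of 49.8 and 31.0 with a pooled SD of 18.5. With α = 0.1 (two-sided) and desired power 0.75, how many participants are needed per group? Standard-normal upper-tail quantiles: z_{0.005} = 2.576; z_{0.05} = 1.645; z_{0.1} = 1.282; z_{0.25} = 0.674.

Cohen's d = |M₁ − M₂| / SD_pooled = |49.8 − 31.0| / 18.5 = 18.8 / 18.5 = 1.016.
For two independent groups with equal n: n = 2·((z_{α/2} + z_β) / d)².
z_{α/2} + z_β = 1.645 + 0.674 = 2.319.
n = 2 × (2.319 / 1.016)² = 2 × 2.282² = 2 × 5.21 = 10.4.
Round up to the next whole participant.

n = 11 per group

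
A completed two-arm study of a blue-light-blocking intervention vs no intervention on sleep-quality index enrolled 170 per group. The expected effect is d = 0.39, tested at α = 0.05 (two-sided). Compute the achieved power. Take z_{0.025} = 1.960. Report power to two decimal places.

For two equal groups, power = Φ(d·√(n/2) − z_{α/2}).
d·√(n/2) = 0.39 × √(170/2) = 0.39 × 9.220 = 3.596.
z_β = 3.596 − 1.960 = 1.636.
Power = Φ(1.636) = 0.949.

power ≈ 0.95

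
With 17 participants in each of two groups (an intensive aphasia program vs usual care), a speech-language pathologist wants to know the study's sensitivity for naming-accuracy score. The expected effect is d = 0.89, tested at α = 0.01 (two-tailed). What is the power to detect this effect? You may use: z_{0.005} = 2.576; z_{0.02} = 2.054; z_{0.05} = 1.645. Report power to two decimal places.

power ≈ 0.51

For two equal groups, power = Φ(d·√(n/2) − z_{α/2}).
d·√(n/2) = 0.89 × √(17/2) = 0.89 × 2.915 = 2.595.
z_β = 2.595 − 2.576 = 0.019.
Power = Φ(0.019) = 0.507.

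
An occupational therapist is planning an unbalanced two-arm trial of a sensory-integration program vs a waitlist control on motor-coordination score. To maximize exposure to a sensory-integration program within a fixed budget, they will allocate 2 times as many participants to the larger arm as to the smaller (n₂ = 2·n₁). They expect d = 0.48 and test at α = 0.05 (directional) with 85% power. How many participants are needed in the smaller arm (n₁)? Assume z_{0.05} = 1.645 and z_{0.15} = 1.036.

n₁ = 47

With allocation ratio k = n₂/n₁ = 2, Var(x̄₁−x̄₂) = σ²(1/n₁ + 1/(k·n₁)) = σ²·(k+1)/(k·n₁).
So n₁ = (1 + 1/k)·((z_{α} + z_β)/d)² = 1.500 × (2.681/0.48)².
n₁ = 1.500 × 31.20 = 46.8.
Round up: n₁ = 47, giving n₂ = 2 × 47 = 94.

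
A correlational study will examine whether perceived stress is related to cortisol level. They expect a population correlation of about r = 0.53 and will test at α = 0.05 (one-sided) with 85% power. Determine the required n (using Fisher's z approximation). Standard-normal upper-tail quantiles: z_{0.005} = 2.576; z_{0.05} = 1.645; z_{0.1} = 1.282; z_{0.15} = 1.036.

Fisher's z: C = ½·ln((1+r)/(1−r)) = ½·ln(3.2553) = 0.5901.
n = ((z_{α} + z_β)/C)² + 3.
(1.645 + 1.036) / 0.5901 = 2.681 / 0.5901 = 4.543.
n = 4.543² + 3 = 20.64 + 3 = 23.6.
Round up.

n = 24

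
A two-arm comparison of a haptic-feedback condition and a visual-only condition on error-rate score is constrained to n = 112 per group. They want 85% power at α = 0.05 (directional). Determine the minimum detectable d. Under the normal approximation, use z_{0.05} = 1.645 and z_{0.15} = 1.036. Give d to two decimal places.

d_min ≈ 0.36

For two independent groups of n = 112 each: d_min = (z_{α} + z_β)·√(2/n).
z-sum = 1.645 + 1.036 = 2.681.
d_min = 2.681 × √(2/112) = 2.681 × 0.1336 = 0.358.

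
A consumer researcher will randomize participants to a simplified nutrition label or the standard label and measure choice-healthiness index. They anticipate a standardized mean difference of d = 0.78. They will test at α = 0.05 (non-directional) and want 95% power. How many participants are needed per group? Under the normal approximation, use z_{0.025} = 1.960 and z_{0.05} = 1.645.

n = 43 per group

For two independent groups with equal n: n = 2·((z_{α/2} + z_β) / d)².
z_{α/2} + z_β = 1.960 + 1.645 = 3.605.
n = 2 × (3.605 / 0.78)² = 2 × 4.622² = 2 × 21.36 = 42.7.
Round up to the next whole participant.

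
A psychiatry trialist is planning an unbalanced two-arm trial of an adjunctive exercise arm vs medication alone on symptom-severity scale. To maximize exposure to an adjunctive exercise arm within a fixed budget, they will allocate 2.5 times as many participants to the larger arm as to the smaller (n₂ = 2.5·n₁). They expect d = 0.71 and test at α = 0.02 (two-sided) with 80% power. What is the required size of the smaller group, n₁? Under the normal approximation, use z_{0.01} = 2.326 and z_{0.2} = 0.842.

n₁ = 28

With allocation ratio k = n₂/n₁ = 2.5, Var(x̄₁−x̄₂) = σ²(1/n₁ + 1/(k·n₁)) = σ²·(k+1)/(k·n₁).
So n₁ = (1 + 1/k)·((z_{α/2} + z_β)/d)² = 1.400 × (3.168/0.71)².
n₁ = 1.400 × 19.91 = 27.9.
Round up: n₁ = 28, giving n₂ = 2.5 × 28 = 70.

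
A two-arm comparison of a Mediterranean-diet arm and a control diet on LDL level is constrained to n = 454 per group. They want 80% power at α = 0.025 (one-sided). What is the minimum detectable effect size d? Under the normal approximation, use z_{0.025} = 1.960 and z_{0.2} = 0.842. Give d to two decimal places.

d_min ≈ 0.19

For two independent groups of n = 454 each: d_min = (z_{α} + z_β)·√(2/n).
z-sum = 1.960 + 0.842 = 2.802.
d_min = 2.802 × √(2/454) = 2.802 × 0.0664 = 0.186.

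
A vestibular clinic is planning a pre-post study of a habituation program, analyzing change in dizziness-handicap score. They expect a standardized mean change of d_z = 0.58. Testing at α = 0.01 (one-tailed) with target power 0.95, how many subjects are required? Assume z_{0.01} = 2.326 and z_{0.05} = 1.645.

n = 47 pairs

For a paired (one-sample on differences) test: n = ((z_{α} + z_β) / d)².
z_{α} + z_β = 2.326 + 1.645 = 3.971.
n = (3.971 / 0.58)² = 6.847² = 46.88.
Round up.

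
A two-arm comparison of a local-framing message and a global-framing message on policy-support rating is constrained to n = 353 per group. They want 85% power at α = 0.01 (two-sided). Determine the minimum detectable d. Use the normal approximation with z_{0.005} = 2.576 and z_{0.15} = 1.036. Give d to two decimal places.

For two independent groups of n = 353 each: d_min = (z_{α/2} + z_β)·√(2/n).
z-sum = 2.576 + 1.036 = 3.612.
d_min = 3.612 × √(2/353) = 3.612 × 0.0753 = 0.272.

d_min ≈ 0.27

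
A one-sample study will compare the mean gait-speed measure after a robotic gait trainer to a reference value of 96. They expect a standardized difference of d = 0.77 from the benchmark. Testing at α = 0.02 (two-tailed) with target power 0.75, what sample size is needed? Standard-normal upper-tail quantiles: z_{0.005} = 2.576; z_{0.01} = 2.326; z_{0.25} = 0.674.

n = 16

For a one-sample test: n = ((z_{α/2} + z_β) / d)².
z_{α/2} + z_β = 2.326 + 0.674 = 3.000.
n = (3.000 / 0.77)² = 3.896² = 15.18.
Round up.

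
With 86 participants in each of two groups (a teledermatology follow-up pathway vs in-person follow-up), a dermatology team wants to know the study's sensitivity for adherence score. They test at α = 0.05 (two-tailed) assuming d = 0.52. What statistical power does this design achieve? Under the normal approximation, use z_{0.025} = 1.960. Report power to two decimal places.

For two equal groups, power = Φ(d·√(n/2) − z_{α/2}).
d·√(n/2) = 0.52 × √(86/2) = 0.52 × 6.557 = 3.410.
z_β = 3.410 − 1.960 = 1.450.
Power = Φ(1.450) = 0.926.

power ≈ 0.93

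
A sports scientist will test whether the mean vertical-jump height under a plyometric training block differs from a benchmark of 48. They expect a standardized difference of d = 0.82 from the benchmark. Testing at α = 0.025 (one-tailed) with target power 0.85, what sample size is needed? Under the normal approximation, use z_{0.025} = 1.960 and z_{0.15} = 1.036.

For a one-sample test: n = ((z_{α} + z_β) / d)².
z_{α} + z_β = 1.960 + 1.036 = 2.996.
n = (2.996 / 0.82)² = 3.654² = 13.35.
Round up.

n = 14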